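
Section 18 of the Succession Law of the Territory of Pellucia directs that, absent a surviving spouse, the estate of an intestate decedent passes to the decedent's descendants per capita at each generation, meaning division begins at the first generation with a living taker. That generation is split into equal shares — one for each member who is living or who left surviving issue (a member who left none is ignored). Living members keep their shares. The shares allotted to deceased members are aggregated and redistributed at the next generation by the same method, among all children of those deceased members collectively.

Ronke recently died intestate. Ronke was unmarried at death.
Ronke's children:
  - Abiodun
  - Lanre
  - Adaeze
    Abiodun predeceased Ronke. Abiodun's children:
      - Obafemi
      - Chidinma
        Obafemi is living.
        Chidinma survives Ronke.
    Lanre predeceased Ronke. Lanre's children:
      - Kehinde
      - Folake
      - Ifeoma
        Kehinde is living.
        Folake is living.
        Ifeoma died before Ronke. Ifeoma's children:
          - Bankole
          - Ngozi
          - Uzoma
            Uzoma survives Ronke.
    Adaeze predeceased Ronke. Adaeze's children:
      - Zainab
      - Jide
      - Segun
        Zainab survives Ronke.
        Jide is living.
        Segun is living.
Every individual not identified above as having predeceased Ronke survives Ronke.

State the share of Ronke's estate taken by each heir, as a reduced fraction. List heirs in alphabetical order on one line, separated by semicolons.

There is no surviving spouse, so the entire estate passes to Ronke's descendants per capita at each generation.
No one at generation 1 (Abiodun, Lanre, Adaeze) is living; moving to the next generation.
At generation 2 (Obafemi, Chidinma, Kehinde, Folake, Ifeoma, Zainab, Jide, Segun) there are 8 shares of (1)/8 = 1/8 each.
Living: Obafemi, Chidinma, Kehinde, Folake, Zainab, Jide, and Segun — each takes 1/8.
Deceased: Ifeoma. That 1/8 share is carried to generation 3.
At generation 3 (Bankole, Ngozi, Uzoma) there are 3 shares of (1/8)/3 = 1/24 each.
Living: Bankole, Ngozi, and Uzoma — each takes 1/24.

Bankole 1/24; Chidinma 1/8; Folake 1/8; Jide 1/8; Kehinde 1/8; Ngozi 1/24; Obafemi 1/8; Segun 1/8; Uzoma 1/24; Zainab 1/8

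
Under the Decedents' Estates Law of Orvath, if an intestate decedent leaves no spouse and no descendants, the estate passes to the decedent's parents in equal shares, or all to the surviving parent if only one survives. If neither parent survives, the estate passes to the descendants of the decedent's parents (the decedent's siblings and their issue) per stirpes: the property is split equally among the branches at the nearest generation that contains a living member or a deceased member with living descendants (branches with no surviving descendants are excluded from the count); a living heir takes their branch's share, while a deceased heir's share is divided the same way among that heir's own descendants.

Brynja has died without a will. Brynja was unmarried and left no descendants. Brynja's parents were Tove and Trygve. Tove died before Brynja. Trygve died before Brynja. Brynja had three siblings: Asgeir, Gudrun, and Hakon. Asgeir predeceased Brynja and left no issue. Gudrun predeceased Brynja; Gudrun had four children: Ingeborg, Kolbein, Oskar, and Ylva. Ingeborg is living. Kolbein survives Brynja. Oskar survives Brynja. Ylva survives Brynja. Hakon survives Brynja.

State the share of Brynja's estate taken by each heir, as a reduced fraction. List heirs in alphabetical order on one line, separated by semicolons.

Hakon 1/2; Ingeborg 1/8; Kolbein 1/8; Oskar 1/8; Ylva 1/8

Neither parent survives and there are no descendants, so the estate passes to Brynja's siblings and their issue per stirpes.
Asgeir left no surviving issue, so that branch lapses and is disregarded.
The estate is divided into 2 equal shares of 1/2 among Gudrun, Hakon.
Gudrun predeceased; the 1/2 allotted to Gudrun's branch passes to Gudrun's issue by representation.
The 1/2 is divided into 4 equal shares of 1/8 among Ingeborg, Kolbein, Oskar, Ylva.
Ingeborg is living and takes 1/8.
Kolbein is living and takes 1/8.
Oskar is living and takes 1/8.
Ylva is living and takes 1/8.
Hakon is living and takes 1/2.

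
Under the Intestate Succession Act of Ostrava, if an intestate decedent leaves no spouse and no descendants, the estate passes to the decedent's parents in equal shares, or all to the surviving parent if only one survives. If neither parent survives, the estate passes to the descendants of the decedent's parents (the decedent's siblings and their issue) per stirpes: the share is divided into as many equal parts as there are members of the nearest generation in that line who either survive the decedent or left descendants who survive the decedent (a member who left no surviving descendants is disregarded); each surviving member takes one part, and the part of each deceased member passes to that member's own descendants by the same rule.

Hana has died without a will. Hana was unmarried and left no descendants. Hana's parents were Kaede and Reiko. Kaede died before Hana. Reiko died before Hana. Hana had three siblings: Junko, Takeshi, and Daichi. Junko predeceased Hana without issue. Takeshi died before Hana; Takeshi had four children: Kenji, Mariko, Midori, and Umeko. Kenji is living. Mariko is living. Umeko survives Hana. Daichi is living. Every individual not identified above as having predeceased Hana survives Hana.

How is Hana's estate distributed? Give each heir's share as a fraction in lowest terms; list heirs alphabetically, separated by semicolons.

Neither parent survives and there are no descendants, so the estate passes to Hana's siblings and their issue per stirpes.
Junko left no surviving issue, so that branch lapses and is disregarded.
The estate is divided into 2 equal shares of 1/2 among Takeshi, Daichi.
Takeshi predeceased; the 1/2 allotted to Takeshi's branch passes to Takeshi's issue by representation.
The 1/2 is divided into 4 equal shares of 1/8 among Kenji, Mariko, Midori, Umeko.
Kenji is living and takes 1/8.
Mariko is living and takes 1/8.
Midori is living and takes 1/8.
Umeko is living and takes 1/8.
Daichi is living and takes 1/2.

Daichi 1/2; Kenji 1/8; Mariko 1/8; Midori 1/8; Umeko 1/8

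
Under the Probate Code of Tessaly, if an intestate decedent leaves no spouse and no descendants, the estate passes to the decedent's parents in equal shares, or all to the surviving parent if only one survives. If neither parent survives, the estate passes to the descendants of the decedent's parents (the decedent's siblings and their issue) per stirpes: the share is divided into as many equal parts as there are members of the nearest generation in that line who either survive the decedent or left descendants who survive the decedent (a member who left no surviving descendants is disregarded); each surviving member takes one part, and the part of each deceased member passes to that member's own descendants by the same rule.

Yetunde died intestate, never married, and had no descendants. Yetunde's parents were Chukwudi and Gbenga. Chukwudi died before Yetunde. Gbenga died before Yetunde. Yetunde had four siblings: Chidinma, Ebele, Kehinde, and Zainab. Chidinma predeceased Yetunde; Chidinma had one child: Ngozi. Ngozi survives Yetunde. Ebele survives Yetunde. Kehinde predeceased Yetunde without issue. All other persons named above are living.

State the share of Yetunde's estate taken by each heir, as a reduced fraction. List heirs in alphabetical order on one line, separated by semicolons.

Ebele 1/3; Ngozi 1/3; Zainab 1/3

Neither parent survives and there are no descendants, so the estate passes to Yetunde's siblings and their issue per stirpes.
Kehinde left no surviving issue, so that branch lapses and is disregarded.
The estate is divided into 3 equal shares of 1/3 among Chidinma, Ebele, Zainab.
Chidinma predeceased; the 1/3 allotted to Chidinma's branch passes to Chidinma's issue by representation.
Ngozi is the sole taker at this level and receives the full 1/3.
Ebele is living and takes 1/3.
Zainab is living and takes 1/3.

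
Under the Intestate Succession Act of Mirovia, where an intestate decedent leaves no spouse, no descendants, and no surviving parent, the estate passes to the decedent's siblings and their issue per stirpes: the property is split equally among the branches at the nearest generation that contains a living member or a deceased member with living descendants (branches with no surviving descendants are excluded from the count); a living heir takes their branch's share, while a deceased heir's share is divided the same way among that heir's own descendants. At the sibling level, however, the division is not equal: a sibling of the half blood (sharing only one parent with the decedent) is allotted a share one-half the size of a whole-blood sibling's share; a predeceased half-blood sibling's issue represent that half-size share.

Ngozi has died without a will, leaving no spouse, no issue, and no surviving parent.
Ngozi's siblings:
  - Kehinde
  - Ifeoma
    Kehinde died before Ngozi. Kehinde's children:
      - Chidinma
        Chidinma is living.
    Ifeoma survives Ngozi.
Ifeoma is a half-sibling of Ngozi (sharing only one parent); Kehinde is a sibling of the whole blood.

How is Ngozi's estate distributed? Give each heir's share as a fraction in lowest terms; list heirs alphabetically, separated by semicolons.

No spouse, descendants, or parent survives, so the estate passes to Ngozi's siblings per stirpes.
Half-blood siblings count for one-half the weight of whole-blood siblings at the initial division.
Dividing 1 in proportion to weights (total weight 3/2): Kehinde (weight 1) → 2/3; Ifeoma (weight 1/2) → 1/3.
Kehinde predeceased; the 2/3 allotted to Kehinde's branch passes to Kehinde's issue by representation.
Chidinma is the sole taker at this level and receives the full 2/3.
Ifeoma is living and takes 1/3.

Chidinma 2/3; Ifeoma 1/3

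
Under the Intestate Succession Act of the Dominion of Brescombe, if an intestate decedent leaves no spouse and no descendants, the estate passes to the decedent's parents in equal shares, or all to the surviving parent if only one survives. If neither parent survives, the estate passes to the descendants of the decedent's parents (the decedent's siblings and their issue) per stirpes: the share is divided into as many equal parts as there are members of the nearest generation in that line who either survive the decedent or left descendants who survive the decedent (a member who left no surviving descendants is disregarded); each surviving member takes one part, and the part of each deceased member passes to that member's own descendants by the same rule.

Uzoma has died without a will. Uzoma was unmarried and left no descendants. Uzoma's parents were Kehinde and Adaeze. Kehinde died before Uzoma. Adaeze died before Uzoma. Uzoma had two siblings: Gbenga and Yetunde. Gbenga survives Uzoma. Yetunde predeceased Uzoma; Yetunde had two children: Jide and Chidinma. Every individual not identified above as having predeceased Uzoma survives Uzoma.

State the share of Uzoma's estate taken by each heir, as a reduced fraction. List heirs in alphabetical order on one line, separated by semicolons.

Chidinma 1/4; Gbenga 1/2; Jide 1/4

Neither parent survives and there are no descendants, so the estate passes to Uzoma's siblings and their issue per stirpes.
The estate is divided into 2 equal shares of 1/2 among Gbenga, Yetunde.
Gbenga is living and takes 1/2.
Yetunde predeceased; the 1/2 allotted to Yetunde's branch passes to Yetunde's issue by representation.
The 1/2 is divided into 2 equal shares of 1/4 among Jide, Chidinma.
Jide is living and takes 1/4.
Chidinma is living and takes 1/4.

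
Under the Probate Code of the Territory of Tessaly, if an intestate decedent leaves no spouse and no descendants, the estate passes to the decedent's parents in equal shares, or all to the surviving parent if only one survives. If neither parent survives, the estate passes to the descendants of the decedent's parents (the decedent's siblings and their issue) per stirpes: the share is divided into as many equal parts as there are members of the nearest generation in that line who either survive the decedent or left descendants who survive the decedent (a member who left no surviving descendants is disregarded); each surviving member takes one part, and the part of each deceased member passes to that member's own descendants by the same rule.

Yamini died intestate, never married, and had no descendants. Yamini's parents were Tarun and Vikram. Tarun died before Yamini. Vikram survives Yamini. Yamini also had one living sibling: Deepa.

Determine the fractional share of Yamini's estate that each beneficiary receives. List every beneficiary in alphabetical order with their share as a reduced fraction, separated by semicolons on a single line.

Vikram 1

Only one parent, Vikram, survives, so Vikram takes the entire estate. The siblings take nothing because a surviving parent has priority.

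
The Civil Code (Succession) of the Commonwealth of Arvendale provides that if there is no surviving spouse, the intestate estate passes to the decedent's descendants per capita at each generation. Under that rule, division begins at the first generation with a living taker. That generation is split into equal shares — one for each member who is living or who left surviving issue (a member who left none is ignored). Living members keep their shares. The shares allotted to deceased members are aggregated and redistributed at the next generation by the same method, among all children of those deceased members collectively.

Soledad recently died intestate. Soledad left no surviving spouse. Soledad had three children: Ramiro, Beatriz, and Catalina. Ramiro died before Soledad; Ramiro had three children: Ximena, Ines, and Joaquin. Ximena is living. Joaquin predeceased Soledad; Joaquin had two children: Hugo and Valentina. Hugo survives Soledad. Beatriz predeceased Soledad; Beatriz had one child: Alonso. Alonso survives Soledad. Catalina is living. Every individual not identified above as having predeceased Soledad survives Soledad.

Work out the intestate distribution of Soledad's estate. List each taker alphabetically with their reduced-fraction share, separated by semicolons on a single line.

Alonso 1/6; Catalina 1/3; Hugo 1/12; Ines 1/6; Valentina 1/12; Ximena 1/6

There is no surviving spouse, so the entire estate passes to Soledad's descendants per capita at each generation.
At generation 1 (Ramiro, Beatriz, Catalina) there are 3 shares of (1)/3 = 1/3 each.
Living: Catalina — each takes 1/3.
Deceased: Ramiro and Beatriz. Their combined 2/3 is pooled and carried to generation 2.
At generation 2 (Ximena, Ines, Joaquin, Alonso) there are 4 shares of (2/3)/4 = 1/6 each.
Living: Ximena, Ines, and Alonso — each takes 1/6.
Deceased: Joaquin. That 1/6 share is carried to generation 3.
At generation 3 (Hugo, Valentina) there are 2 shares of (1/6)/2 = 1/12 each.
Living: Hugo and Valentina — each takes 1/12.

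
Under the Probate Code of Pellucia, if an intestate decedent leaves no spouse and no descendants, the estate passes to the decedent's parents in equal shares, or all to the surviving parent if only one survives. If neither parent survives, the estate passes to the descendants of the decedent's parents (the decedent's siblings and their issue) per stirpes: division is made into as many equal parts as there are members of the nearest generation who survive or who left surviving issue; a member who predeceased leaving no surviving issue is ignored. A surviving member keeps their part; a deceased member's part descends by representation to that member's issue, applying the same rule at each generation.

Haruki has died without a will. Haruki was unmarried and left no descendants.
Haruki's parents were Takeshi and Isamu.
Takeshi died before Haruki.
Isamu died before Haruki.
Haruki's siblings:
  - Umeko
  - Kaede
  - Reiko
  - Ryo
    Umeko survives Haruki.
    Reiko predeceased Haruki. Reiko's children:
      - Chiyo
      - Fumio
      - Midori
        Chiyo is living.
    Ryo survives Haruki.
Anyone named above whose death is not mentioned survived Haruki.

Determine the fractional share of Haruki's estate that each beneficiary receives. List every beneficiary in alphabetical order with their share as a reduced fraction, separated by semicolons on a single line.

Neither parent survives and there are no descendants, so the estate passes to Haruki's siblings and their issue per stirpes.
The estate is divided into 4 equal shares of 1/4 among Umeko, Kaede, Reiko, Ryo.
Umeko is living and takes 1/4.
Kaede is living and takes 1/4.
Reiko predeceased; the 1/4 allotted to Reiko's branch passes to Reiko's issue by representation.
The 1/4 is divided into 3 equal shares of 1/12 among Chiyo, Fumio, Midori.
Chiyo is living and takes 1/12.
Fumio is living and takes 1/12.
Midori is living and takes 1/12.
Ryo is living and takes 1/4.

Chiyo 1/12; Fumio 1/12; Kaede 1/4; Midori 1/12; Ryo 1/4; Umeko 1/4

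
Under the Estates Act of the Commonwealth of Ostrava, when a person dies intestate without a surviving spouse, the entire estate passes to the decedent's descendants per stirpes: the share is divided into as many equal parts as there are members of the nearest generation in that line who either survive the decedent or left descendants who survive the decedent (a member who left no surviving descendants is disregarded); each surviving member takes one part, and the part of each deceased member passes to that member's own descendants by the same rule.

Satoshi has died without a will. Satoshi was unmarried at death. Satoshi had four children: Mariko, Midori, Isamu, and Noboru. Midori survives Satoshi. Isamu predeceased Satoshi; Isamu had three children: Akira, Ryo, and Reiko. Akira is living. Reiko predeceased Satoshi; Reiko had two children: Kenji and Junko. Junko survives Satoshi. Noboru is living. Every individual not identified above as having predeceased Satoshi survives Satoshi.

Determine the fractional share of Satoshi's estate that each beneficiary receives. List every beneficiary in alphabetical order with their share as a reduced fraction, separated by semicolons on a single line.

Akira 1/12; Junko 1/24; Kenji 1/24; Mariko 1/4; Midori 1/4; Noboru 1/4; Ryo 1/12

There is no surviving spouse, so the entire estate passes to Satoshi's descendants per stirpes.
The estate is divided into 4 equal shares of 1/4 among Mariko, Midori, Isamu, Noboru.
Mariko is living and takes 1/4.
Midori is living and takes 1/4.
Isamu predeceased; the 1/4 allotted to Isamu's branch passes to Isamu's issue by representation.
The 1/4 is divided into 3 equal shares of 1/12 among Akira, Ryo, Reiko.
Akira is living and takes 1/12.
Ryo is living and takes 1/12.
Reiko predeceased; the 1/12 allotted to Reiko's branch passes to Reiko's issue by representation.
The 1/12 is divided into 2 equal shares of 1/24 among Kenji, Junko.
Kenji is living and takes 1/24.
Junko is living and takes 1/24.
Noboru is living and takes 1/4.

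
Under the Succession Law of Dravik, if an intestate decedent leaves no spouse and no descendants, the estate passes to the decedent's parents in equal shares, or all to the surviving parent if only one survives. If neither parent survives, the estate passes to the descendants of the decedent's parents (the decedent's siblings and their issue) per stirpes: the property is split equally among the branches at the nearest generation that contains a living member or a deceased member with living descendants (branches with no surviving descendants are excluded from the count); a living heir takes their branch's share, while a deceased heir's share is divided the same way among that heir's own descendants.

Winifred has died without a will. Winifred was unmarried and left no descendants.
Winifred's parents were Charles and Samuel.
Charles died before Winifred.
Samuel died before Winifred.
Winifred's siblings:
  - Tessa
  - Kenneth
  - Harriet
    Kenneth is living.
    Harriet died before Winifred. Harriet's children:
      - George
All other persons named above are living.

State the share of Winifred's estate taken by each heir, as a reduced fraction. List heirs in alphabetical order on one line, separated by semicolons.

George 1/3; Kenneth 1/3; Tessa 1/3

Neither parent survives and there are no descendants, so the estate passes to Winifred's siblings and their issue per stirpes.
The estate is divided into 3 equal shares of 1/3 among Tessa, Kenneth, Harriet.
Tessa is living and takes 1/3.
Kenneth is living and takes 1/3.
Harriet predeceased; the 1/3 allotted to Harriet's branch passes to Harriet's issue by representation.
George is the sole taker at this level and receives the full 1/3.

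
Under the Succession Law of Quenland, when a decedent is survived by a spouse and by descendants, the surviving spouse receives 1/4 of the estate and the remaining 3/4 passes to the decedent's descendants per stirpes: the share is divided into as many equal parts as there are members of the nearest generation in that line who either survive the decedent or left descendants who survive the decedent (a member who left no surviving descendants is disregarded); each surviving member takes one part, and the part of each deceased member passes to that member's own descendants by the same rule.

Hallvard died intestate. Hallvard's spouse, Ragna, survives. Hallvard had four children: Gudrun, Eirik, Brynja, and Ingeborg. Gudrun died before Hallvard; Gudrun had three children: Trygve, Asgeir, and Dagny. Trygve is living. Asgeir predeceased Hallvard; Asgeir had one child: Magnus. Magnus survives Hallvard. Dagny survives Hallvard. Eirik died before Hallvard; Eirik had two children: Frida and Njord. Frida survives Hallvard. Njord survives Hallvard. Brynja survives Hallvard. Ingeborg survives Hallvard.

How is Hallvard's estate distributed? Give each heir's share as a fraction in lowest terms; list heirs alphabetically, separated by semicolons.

Brynja 3/16; Dagny 1/16; Frida 3/32; Ingeborg 3/16; Magnus 1/16; Njord 3/32; Ragna 1/4; Trygve 1/16

Ragna, as surviving spouse, takes 1/4.
The remaining 3/4 passes to Hallvard's descendants per stirpes.
The 3/4 is divided into 4 equal shares of 3/16 among Gudrun, Eirik, Brynja, Ingeborg.
Gudrun predeceased; the 3/16 allotted to Gudrun's branch passes to Gudrun's issue by representation.
The 3/16 is divided into 3 equal shares of 1/16 among Trygve, Asgeir, Dagny.
Trygve is living and takes 1/16.
Asgeir predeceased; the 1/16 allotted to Asgeir's branch passes to Asgeir's issue by representation.
Magnus is the sole taker at this level and receives the full 1/16.
Dagny is living and takes 1/16.
Eirik predeceased; the 3/16 allotted to Eirik's branch passes to Eirik's issue by representation.
The 3/16 is divided into 2 equal shares of 3/32 among Frida, Njord.
Frida is living and takes 3/32.
Njord is living and takes 3/32.
Brynja is living and takes 3/16.
Ingeborg is living and takes 3/16.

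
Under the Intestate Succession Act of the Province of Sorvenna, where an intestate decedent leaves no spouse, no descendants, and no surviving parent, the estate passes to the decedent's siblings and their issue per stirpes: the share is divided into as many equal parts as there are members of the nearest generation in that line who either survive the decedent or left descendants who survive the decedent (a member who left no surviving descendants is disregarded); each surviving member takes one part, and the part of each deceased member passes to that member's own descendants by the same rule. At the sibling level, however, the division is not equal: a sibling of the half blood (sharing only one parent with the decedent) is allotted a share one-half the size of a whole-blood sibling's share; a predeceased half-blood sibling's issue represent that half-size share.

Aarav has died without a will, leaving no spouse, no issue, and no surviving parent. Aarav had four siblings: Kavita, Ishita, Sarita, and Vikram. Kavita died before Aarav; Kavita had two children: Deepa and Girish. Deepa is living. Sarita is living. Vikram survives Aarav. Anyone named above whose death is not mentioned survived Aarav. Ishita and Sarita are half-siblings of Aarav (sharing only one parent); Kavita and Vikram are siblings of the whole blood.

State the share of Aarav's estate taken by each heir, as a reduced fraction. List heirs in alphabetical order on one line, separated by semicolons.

No spouse, descendants, or parent survives, so the estate passes to Aarav's siblings per stirpes.
Half-blood siblings count for one-half the weight of whole-blood siblings at the initial division.
Dividing 1 in proportion to weights (total weight 3): Kavita (weight 1) → 1/3; Ishita (weight 1/2) → 1/6; Sarita (weight 1/2) → 1/6; Vikram (weight 1) → 1/3.
Kavita predeceased; the 1/3 allotted to Kavita's branch passes to Kavita's issue by representation.
The 1/3 is divided into 2 equal shares of 1/6 among Deepa, Girish.
Deepa is living and takes 1/6.
Girish is living and takes 1/6.
Ishita is living and takes 1/6.
Sarita is living and takes 1/6.
Vikram is living and takes 1/3.

Deepa 1/6; Girish 1/6; Ishita 1/6; Sarita 1/6; Vikram 1/3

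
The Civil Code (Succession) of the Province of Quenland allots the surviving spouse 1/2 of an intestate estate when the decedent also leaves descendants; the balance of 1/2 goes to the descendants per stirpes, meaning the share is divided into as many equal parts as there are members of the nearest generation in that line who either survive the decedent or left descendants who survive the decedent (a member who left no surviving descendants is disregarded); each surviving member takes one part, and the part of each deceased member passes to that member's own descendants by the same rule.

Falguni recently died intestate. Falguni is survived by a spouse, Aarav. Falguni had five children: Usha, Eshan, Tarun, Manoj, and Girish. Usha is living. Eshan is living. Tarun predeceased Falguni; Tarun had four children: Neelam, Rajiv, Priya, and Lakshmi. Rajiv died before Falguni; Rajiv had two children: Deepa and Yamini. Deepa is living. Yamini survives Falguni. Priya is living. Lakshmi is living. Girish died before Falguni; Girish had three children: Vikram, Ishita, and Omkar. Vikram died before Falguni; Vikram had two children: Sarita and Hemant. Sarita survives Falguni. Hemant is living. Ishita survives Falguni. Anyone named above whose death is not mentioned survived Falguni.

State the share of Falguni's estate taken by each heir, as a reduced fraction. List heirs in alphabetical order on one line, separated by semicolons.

Aarav, as surviving spouse, takes 1/2.
The remaining 1/2 passes to Falguni's descendants per stirpes.
The 1/2 is divided into 5 equal shares of 1/10 among Usha, Eshan, Tarun, Manoj, Girish.
Usha is living and takes 1/10.
Eshan is living and takes 1/10.
Tarun predeceased; the 1/10 allotted to Tarun's branch passes to Tarun's issue by representation.
The 1/10 is divided into 4 equal shares of 1/40 among Neelam, Rajiv, Priya, Lakshmi.
Neelam is living and takes 1/40.
Rajiv predeceased; the 1/40 allotted to Rajiv's branch passes to Rajiv's issue by representation.
The 1/40 is divided into 2 equal shares of 1/80 among Deepa, Yamini.
Deepa is living and takes 1/80.
Yamini is living and takes 1/80.
Priya is living and takes 1/40.
Lakshmi is living and takes 1/40.
Manoj is living and takes 1/10.
Girish predeceased; the 1/10 allotted to Girish's branch passes to Girish's issue by representation.
The 1/10 is divided into 3 equal shares of 1/30 among Vikram, Ishita, Omkar.
Vikram predeceased; the 1/30 allotted to Vikram's branch passes to Vikram's issue by representation.
The 1/30 is divided into 2 equal shares of 1/60 among Sarita, Hemant.
Sarita is living and takes 1/60.
Hemant is living and takes 1/60.
Ishita is living and takes 1/30.
Omkar is living and takes 1/30.

Aarav 1/2; Deepa 1/80; Eshan 1/10; Hemant 1/60; Ishita 1/30; Lakshmi 1/40; Manoj 1/10; Neelam 1/40; Omkar 1/30; Priya 1/40; Sarita 1/60; Usha 1/10; Yamini 1/80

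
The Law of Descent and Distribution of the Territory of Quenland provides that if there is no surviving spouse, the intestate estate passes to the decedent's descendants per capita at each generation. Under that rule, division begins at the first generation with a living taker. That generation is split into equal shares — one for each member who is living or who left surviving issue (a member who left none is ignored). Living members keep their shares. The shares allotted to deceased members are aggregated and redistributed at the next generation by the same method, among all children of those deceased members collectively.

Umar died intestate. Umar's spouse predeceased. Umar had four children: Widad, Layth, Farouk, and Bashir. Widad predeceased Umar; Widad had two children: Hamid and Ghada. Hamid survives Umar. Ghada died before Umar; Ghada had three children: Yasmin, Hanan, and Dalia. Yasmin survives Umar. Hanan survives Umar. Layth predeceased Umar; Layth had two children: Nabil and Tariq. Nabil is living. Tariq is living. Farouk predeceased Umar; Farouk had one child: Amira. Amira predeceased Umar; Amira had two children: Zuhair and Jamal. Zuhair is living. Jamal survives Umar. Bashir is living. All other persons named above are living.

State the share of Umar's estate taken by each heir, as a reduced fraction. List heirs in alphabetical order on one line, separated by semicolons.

Bashir 1/4; Dalia 3/50; Hamid 3/20; Hanan 3/50; Jamal 3/50; Nabil 3/20; Tariq 3/20; Yasmin 3/50; Zuhair 3/50

There is no surviving spouse, so the entire estate passes to Umar's descendants per capita at each generation.
At generation 1 (Widad, Layth, Farouk, Bashir) there are 4 shares of (1)/4 = 1/4 each.
Living: Bashir — each takes 1/4.
Deceased: Widad, Layth, and Farouk. Their combined 3/4 is pooled and carried to generation 2.
At generation 2 (Hamid, Ghada, Nabil, Tariq, Amira) there are 5 shares of (3/4)/5 = 3/20 each.
Living: Hamid, Nabil, and Tariq — each takes 3/20.
Deceased: Ghada and Amira. Their combined 3/10 is pooled and carried to generation 3.
At generation 3 (Yasmin, Hanan, Dalia, Zuhair, Jamal) there are 5 shares of (3/10)/5 = 3/50 each.
Living: Yasmin, Hanan, Dalia, Zuhair, and Jamal — each takes 3/50.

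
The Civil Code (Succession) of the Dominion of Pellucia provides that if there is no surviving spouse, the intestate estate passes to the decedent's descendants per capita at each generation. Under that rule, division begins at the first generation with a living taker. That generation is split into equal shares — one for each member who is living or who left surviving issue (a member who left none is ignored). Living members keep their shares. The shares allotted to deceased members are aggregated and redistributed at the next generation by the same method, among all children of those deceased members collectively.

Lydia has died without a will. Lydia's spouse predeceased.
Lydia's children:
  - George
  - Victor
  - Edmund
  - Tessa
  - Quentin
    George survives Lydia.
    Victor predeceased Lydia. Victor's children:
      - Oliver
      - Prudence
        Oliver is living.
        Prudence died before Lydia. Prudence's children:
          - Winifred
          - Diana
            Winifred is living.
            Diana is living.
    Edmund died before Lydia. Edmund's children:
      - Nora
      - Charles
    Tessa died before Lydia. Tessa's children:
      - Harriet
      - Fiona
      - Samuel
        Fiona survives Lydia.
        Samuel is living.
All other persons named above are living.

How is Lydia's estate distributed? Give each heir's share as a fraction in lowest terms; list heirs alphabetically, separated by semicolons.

Charles 3/35; Diana 3/70; Fiona 3/35; George 1/5; Harriet 3/35; Nora 3/35; Oliver 3/35; Quentin 1/5; Samuel 3/35; Winifred 3/70

There is no surviving spouse, so the entire estate passes to Lydia's descendants per capita at each generation.
At generation 1 (George, Victor, Edmund, Tessa, Quentin) there are 5 shares of (1)/5 = 1/5 each.
Living: George and Quentin — each takes 1/5.
Deceased: Victor, Edmund, and Tessa. Their combined 3/5 is pooled and carried to generation 2.
At generation 2 (Oliver, Prudence, Nora, Charles, Harriet, Fiona, Samuel) there are 7 shares of (3/5)/7 = 3/35 each.
Living: Oliver, Nora, Charles, Harriet, Fiona, and Samuel — each takes 3/35.
Deceased: Prudence. That 3/35 share is carried to generation 3.
At generation 3 (Winifred, Diana) there are 2 shares of (3/35)/2 = 3/70 each.
Living: Winifred and Diana — each takes 3/70.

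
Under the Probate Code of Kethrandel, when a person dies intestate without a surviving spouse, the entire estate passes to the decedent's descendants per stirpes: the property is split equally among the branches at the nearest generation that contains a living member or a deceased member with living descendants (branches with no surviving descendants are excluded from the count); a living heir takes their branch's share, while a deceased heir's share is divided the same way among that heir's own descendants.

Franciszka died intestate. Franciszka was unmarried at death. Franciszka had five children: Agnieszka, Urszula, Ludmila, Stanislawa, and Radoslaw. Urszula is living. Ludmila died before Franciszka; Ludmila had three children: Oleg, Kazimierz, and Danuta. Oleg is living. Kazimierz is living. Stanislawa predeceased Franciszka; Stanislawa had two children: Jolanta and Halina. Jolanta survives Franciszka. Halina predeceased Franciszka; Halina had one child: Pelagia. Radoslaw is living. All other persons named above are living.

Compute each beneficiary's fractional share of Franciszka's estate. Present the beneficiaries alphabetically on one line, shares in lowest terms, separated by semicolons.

There is no surviving spouse, so the entire estate passes to Franciszka's descendants per stirpes.
The estate is divided into 5 equal shares of 1/5 among Agnieszka, Urszula, Ludmila, Stanislawa, Radoslaw.
Agnieszka is living and takes 1/5.
Urszula is living and takes 1/5.
Ludmila predeceased; the 1/5 allotted to Ludmila's branch passes to Ludmila's issue by representation.
The 1/5 is divided into 3 equal shares of 1/15 among Oleg, Kazimierz, Danuta.
Oleg is living and takes 1/15.
Kazimierz is living and takes 1/15.
Danuta is living and takes 1/15.
Stanislawa predeceased; the 1/5 allotted to Stanislawa's branch passes to Stanislawa's issue by representation.
The 1/5 is divided into 2 equal shares of 1/10 among Jolanta, Halina.
Jolanta is living and takes 1/10.
Halina predeceased; the 1/10 allotted to Halina's branch passes to Halina's issue by representation.
Pelagia is the sole taker at this level and receives the full 1/10.
Radoslaw is living and takes 1/5.

Agnieszka 1/5; Danuta 1/15; Jolanta 1/10; Kazimierz 1/15; Oleg 1/15; Pelagia 1/10; Radoslaw 1/5; Urszula 1/5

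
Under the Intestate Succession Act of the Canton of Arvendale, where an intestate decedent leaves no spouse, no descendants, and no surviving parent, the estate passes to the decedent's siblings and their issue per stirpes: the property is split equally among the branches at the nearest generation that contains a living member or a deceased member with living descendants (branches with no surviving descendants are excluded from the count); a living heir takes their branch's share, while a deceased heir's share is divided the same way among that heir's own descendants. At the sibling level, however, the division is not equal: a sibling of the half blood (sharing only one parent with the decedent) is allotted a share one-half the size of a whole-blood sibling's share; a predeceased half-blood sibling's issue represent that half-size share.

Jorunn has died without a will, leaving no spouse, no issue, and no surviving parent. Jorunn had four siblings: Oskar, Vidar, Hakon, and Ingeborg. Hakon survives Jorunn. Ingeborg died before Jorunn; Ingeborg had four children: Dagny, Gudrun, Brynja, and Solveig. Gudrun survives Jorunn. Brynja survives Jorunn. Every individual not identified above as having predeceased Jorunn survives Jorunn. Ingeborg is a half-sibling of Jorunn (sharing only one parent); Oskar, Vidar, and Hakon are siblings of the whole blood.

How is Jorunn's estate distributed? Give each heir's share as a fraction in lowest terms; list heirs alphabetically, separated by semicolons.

Brynja 1/28; Dagny 1/28; Gudrun 1/28; Hakon 2/7; Oskar 2/7; Solveig 1/28; Vidar 2/7

No spouse, descendants, or parent survives, so the estate passes to Jorunn's siblings per stirpes.
Half-blood siblings count for one-half the weight of whole-blood siblings at the initial division.
Dividing 1 in proportion to weights (total weight 7/2): Oskar (weight 1) → 2/7; Vidar (weight 1) → 2/7; Hakon (weight 1) → 2/7; Ingeborg (weight 1/2) → 1/7.
Oskar is living and takes 2/7.
Vidar is living and takes 2/7.
Hakon is living and takes 2/7.
Ingeborg predeceased; the 1/7 allotted to Ingeborg's branch passes to Ingeborg's issue by representation.
The 1/7 is divided into 4 equal shares of 1/28 among Dagny, Gudrun, Brynja, Solveig.
Dagny is living and takes 1/28.
Gudrun is living and takes 1/28.
Brynja is living and takes 1/28.
Solveig is living and takes 1/28.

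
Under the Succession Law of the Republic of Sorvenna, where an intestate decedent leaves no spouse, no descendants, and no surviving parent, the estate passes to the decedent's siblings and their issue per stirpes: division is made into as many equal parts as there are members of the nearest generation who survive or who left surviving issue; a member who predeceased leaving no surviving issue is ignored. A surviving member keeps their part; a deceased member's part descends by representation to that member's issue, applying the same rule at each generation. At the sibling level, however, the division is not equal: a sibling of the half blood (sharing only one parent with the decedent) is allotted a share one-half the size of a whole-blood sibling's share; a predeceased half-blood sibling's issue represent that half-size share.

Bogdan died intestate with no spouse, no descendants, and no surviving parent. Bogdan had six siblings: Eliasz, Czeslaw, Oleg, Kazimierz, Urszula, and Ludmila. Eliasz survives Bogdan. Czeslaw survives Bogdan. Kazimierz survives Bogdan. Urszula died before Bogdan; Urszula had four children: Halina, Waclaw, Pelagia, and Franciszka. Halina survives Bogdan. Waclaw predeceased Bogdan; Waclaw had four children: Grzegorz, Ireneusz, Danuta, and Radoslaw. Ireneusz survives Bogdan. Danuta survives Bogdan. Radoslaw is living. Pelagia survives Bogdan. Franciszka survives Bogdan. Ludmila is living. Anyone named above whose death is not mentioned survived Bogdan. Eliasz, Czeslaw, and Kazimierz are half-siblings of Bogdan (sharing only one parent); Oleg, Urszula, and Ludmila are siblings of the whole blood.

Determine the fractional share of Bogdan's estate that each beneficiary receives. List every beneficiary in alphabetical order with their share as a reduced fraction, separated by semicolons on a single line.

Czeslaw 1/9; Danuta 1/72; Eliasz 1/9; Franciszka 1/18; Grzegorz 1/72; Halina 1/18; Ireneusz 1/72; Kazimierz 1/9; Ludmila 2/9; Oleg 2/9; Pelagia 1/18; Radoslaw 1/72

No spouse, descendants, or parent survives, so the estate passes to Bogdan's siblings per stirpes.
Half-blood siblings count for one-half the weight of whole-blood siblings at the initial division.
Dividing 1 in proportion to weights (total weight 9/2): Eliasz (weight 1/2) → 1/9; Czeslaw (weight 1/2) → 1/9; Oleg (weight 1) → 2/9; Kazimierz (weight 1/2) → 1/9; Urszula (weight 1) → 2/9; Ludmila (weight 1) → 2/9.
Eliasz is living and takes 1/9.
Czeslaw is living and takes 1/9.
Oleg is living and takes 2/9.
Kazimierz is living and takes 1/9.
Urszula predeceased; the 2/9 allotted to Urszula's branch passes to Urszula's issue by representation.
The 2/9 is divided into 4 equal shares of 1/18 among Halina, Waclaw, Pelagia, Franciszka.
Halina is living and takes 1/18.
Waclaw predeceased; the 1/18 allotted to Waclaw's branch passes to Waclaw's issue by representation.
The 1/18 is divided into 4 equal shares of 1/72 among Grzegorz, Ireneusz, Danuta, Radoslaw.
Grzegorz is living and takes 1/72.
Ireneusz is living and takes 1/72.
Danuta is living and takes 1/72.
Radoslaw is living and takes 1/72.
Pelagia is living and takes 1/18.
Franciszka is living and takes 1/18.
Ludmila is living and takes 2/9.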